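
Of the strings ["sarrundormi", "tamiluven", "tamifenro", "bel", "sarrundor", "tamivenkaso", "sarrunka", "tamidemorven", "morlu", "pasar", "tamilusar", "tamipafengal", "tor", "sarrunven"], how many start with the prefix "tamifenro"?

1

Traverse to the node for "tamifenro", then collect every word in that subtree.
Matches: "tamifenro"
Count: 1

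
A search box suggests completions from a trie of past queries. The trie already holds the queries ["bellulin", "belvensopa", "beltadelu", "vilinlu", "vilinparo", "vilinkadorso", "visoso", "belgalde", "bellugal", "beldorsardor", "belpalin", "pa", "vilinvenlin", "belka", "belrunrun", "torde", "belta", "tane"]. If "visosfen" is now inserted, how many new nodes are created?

3

Walking "visosfen" from the root, the first 5 characters ("visos") follow existing edges; "f" is the first miss.
So 8 − 5 = 3 new nodes.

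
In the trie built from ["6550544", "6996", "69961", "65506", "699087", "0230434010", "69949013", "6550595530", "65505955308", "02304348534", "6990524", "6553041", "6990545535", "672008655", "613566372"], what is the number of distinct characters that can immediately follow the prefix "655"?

The children of the "655" node are the distinct next characters among strings starting with "655".
Distinct next characters after "655": 0, 3.
That node has 2 child edges.

2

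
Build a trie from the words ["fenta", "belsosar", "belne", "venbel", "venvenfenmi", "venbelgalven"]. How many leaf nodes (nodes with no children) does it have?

A leaf is a node with no children — equivalently, the end of a word that is not a proper prefix of any other stored word.
Those words: "belne", "belsosar", "fenta", "venbelgalven", "venvenfenmi"
Leaf count: 5

5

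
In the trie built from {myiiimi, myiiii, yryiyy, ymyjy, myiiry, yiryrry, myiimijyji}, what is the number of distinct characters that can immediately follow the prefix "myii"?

Walk "myii" from the root, arriving at one node.
Characters that immediately follow "myii" among the stored strings: {i, m, r}.
That node has 3 child edges.

3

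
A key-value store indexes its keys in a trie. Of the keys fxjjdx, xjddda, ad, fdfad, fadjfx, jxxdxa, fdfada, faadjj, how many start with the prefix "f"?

5

Walk to "f"; the words in its subtree are exactly those with that prefix.
Matches: "faadjj", "fadjfx", "fdfad", "fdfada", "fxjjdx"
Count: 5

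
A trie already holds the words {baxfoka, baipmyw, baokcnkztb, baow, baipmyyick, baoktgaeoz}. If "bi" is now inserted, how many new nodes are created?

"b" is already a path in the trie; the remaining "i" must be added.
Each of the 1 remaining characters creates one node.

1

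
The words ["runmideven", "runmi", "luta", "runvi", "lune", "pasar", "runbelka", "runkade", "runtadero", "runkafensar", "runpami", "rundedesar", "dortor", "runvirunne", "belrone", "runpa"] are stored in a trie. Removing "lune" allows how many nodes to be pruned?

2

Walk "lune" from the leaf back toward the root, removing each node that no remaining word uses.
The suffix "ne" (2 nodes) is used only by "lune"; the node for "lu" still has the child "t", so pruning stops there.
Nodes removed: 2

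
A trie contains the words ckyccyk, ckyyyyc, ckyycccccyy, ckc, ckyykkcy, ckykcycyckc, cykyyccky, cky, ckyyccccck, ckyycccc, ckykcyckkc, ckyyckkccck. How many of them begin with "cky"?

10

Traverse to the node for "cky", then collect every word in that subtree.
Words under "cky": cky, ckyccyk, ckykcyckkc, ckykcycyckc, ckyycccc, ckyyccccck, ckyycccccyy, ckyyckkccck, ckyykkcy, ckyyyyc
Count: 10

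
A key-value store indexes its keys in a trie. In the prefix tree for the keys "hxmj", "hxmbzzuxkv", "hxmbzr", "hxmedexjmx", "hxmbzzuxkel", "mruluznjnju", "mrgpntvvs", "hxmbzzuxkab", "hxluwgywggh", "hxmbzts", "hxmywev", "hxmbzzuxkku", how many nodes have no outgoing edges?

12

Leaves are exactly the stored words that no other stored word extends.
Those words: "hxluwgywggh", "hxmbzr", "hxmbzts", "hxmbzzuxkab", "hxmbzzuxkel", "hxmbzzuxkku", "hxmbzzuxkv", "hxmedexjmx", "hxmj", "hxmywev", "mrgpntvvs", "mruluznjnju"
Leaf count: 12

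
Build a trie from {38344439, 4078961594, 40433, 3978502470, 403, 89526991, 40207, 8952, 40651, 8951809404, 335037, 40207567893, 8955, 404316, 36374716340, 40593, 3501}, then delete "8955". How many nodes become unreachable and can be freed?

1

After clearing the end-marker at "8955", prune upward until reaching a node still needed by another word.
The suffix "5" (1 node) is used only by "8955"; the node for "895" still has the child "2", so pruning stops there.
Nodes removed: 1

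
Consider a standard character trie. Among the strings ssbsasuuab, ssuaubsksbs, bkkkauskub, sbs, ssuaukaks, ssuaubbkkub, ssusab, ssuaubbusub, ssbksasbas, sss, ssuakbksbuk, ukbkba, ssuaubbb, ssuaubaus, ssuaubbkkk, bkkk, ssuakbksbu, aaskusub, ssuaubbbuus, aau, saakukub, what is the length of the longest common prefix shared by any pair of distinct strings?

10

Look for the deepest trie node that still has at least two words in its subtree.
e.g. "ssuakbksbu" and "ssuakbksbuk" share the prefix "ssuakbksbu" of length 10; no pair shares a longer one.
Longest shared-prefix length: 10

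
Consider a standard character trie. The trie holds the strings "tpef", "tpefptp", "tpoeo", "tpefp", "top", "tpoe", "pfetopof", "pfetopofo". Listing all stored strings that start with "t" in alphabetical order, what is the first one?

top

DFS of the "t" subtree visits, in order: "top", "tpef", "tpefp", "tpefptp", "tpoe", "tpoeo"
Position 1: top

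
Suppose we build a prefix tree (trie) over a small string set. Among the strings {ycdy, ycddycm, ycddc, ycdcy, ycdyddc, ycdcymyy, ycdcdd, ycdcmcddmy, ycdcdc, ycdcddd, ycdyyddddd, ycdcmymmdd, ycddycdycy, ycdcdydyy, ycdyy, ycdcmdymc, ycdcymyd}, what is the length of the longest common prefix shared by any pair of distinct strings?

7

Look for the deepest trie node that still has at least two words in its subtree.
e.g. "ycdcymyd" and "ycdcymyy" share the prefix "ycdcymy" of length 7; no pair shares a longer one.
Longest shared-prefix length: 7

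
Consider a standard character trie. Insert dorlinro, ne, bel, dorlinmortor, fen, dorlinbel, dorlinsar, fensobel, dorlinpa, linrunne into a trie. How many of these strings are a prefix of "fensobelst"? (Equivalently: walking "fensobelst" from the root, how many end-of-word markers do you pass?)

2

Traverse "fensobelst" character by character; count nodes along the way that are marked as word ends.
Prefixes of the query that are stored words: "fen", "fensobel"
Count: 2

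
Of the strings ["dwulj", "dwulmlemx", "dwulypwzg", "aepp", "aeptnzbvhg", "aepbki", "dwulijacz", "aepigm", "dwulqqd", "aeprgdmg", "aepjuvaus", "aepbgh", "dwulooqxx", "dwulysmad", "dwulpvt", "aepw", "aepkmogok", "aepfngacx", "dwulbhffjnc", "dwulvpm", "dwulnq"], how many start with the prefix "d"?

11

Filter for entries beginning with "d":
Matches: "dwulbhffjnc", "dwulijacz", "dwulj", "dwulmlemx", "dwulnq", "dwulooqxx", "dwulpvt", "dwulqqd", "dwulvpm", "dwulypwzg", "dwulysmad"
Count: 11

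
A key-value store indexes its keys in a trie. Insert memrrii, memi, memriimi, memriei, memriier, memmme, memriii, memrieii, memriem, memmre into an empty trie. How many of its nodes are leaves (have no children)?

A leaf is a node with no children — equivalently, the end of a word that is not a proper prefix of any other stored word.
Those words: "memi", "memmme", "memmre", "memrieii", "memriem", "memriier", "memriii", "memriimi", "memrrii"
Leaf count: 9

9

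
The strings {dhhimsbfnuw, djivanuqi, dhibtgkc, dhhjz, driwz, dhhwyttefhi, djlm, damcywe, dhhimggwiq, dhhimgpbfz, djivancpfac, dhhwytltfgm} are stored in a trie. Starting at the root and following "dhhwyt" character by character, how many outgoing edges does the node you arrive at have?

2

The children of the "dhhwyt" node are the distinct next characters among strings starting with "dhhwyt".
Distinct next characters after "dhhwyt": l, t.
That node has 2 child edges.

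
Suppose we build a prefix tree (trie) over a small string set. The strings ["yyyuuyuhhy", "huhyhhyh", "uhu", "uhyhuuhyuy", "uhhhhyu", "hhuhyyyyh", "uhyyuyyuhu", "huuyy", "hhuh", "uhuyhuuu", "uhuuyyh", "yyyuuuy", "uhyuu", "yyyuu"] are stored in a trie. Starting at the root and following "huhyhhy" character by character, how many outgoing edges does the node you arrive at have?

1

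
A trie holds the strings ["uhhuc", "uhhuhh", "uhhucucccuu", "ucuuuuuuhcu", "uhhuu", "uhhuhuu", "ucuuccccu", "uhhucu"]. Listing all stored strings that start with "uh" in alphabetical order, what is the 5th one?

uhhuhuu

Words with prefix "uh", in lexicographic order: "uhhuc", "uhhucu", "uhhucucccuu", "uhhuhh", "uhhuhuu", "uhhuu"
Position 5: uhhuhuu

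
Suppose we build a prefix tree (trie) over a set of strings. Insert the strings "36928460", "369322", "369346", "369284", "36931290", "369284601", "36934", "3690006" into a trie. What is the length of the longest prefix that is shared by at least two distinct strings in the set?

Equivalently: take the maximum, over all pairs, of their longest common prefix length.
e.g. "36928460" and "369284601" share the prefix "36928460" of length 8; no pair shares a longer one.
Longest shared-prefix length: 8

8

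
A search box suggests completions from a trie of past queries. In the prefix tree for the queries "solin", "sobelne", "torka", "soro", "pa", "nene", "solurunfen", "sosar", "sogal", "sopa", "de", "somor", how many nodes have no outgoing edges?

12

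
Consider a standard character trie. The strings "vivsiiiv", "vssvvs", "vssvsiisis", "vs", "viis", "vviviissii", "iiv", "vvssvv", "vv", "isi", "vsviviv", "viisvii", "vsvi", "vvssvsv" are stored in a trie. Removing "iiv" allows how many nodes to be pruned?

2

After clearing the end-marker at "iiv", prune upward until reaching a node still needed by another word.
The suffix "iv" (2 nodes) is used only by "iiv"; the node for "i" still has the child "s", so pruning stops there.
Nodes removed: 2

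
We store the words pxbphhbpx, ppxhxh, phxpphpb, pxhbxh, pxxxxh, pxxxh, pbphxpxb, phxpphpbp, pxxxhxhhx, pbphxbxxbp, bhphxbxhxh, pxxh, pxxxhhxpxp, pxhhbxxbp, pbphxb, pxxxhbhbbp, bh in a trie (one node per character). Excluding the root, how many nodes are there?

74

Insert word by word; a character creates a node only if that edge doesn't already exist:
  "pxbphhbpx" → 9 new (p, x, b, p, h, h, b, p, x)
  "ppxhxh" → prefix "p" already present; 5 new (p, x, h, x, h)
  "phxpphpb" → prefix "p" already present; 7 new (h, x, p, p, h, p, b)
  "pxhbxh" → prefix "px" already present; 4 new (h, b, x, h)
  "pxxxxh" → prefix "px" already present; 4 new (x, x, x, h)
  "pxxxh" → prefix "pxxx" already present; 1 new (h)
  "pbphxpxb" → prefix "p" already present; 7 new (b, p, h, x, p, x, b)
  "phxpphpbp" → prefix "phxpphpb" already present; 1 new (p)
  "pxxxhxhhx" → prefix "pxxxh" already present; 4 new (x, h, h, x)
  "pbphxbxxbp" → prefix "pbphx" already present; 5 new (b, x, x, b, p)
  "bhphxbxhxh" → 10 new (b, h, p, h, x, b, x, h, x, h)
  "pxxh" → prefix "pxx" already present; 1 new (h)
  "pxxxhhxpxp" → prefix "pxxxh" already present; 5 new (h, x, p, x, p)
  "pxhhbxxbp" → prefix "pxh" already present; 6 new (h, b, x, x, b, p)
  "pbphxb" → prefix "pbphxb" already present; 0 new (none)
  "pxxxhbhbbp" → prefix "pxxxh" already present; 5 new (b, h, b, b, p)
  "bh" → prefix "bh" already present; 0 new (none)
Total nodes = 9 + 5 + 7 + 4 + 4 + 1 + 7 + 1 + 4 + 5 + 10 + 1 + 5 + 6 + 0 + 5 + 0 = 74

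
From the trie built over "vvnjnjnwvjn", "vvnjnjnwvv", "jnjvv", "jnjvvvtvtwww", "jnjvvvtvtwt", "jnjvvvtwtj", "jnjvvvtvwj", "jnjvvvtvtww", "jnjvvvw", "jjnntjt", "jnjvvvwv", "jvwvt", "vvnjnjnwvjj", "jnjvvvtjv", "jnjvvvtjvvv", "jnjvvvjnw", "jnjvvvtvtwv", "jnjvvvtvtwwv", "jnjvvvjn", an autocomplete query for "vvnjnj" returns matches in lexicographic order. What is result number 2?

vvnjnjnwvjn

Filter for "vvnjnj…" and sort: "vvnjnjnwvjj", "vvnjnjnwvjn", "vvnjnjnwvv"
The 2nd is vvnjnjnwvjn.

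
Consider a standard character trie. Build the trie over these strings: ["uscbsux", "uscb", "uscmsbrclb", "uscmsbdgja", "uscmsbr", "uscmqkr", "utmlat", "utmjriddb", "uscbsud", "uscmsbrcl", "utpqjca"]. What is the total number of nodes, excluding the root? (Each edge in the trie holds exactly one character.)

Count nodes per top-level branch (shared prefixes stored once):
  'u'-branch (uscb, uscbsud, uscbsux, uscmqkr, uscmsbdgja, uscmsbr, uscmsbrcl, uscmsbrclb, utmjriddb, utmlat, utpqjca): 38 nodes
Sum: 38

38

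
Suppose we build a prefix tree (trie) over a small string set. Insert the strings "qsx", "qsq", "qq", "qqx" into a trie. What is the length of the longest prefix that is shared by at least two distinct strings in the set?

Look for the deepest trie node that still has at least two words in its subtree.
"qq" and "qqx" agree on "qq" (2 characters) before diverging; nothing deeper is shared.
Longest shared-prefix length: 2

2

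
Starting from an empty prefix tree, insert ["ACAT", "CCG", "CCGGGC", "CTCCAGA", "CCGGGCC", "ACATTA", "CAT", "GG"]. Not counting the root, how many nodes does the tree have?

23

Trie structure (* marks end of a word):
(root)
├─ A
│  └─ C
│     └─ A
│        └─ T *
│           └─ T
│              └─ A *
├─ C
│  ├─ A
│  │  └─ T *
│  ├─ C
│  │  └─ G *
│  │     └─ G
│  │        └─ G
│  │           └─ C *
│  │              └─ C *
│  └─ T
│     └─ C
│        └─ C
│           └─ A
│              └─ G
│                 └─ A *
└─ G
   └─ G *
Counting every labelled node above: 23.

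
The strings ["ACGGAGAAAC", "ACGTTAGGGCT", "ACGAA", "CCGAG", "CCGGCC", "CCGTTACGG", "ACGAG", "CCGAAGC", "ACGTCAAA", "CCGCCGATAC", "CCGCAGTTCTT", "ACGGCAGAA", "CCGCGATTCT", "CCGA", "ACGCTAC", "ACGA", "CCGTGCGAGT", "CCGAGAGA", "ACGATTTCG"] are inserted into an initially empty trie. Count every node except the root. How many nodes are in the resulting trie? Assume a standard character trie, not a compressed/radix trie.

85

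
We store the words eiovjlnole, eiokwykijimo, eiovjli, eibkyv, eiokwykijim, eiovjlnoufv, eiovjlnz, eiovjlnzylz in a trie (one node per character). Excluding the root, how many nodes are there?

31

Count nodes per top-level branch (shared prefixes stored once):
  'e'-branch (eibkyv, eiokwykijim, eiokwykijimo, eiovjli, eiovjlnole, eiovjlnoufv, eiovjlnz, eiovjlnzylz): 31 nodes
Sum: 31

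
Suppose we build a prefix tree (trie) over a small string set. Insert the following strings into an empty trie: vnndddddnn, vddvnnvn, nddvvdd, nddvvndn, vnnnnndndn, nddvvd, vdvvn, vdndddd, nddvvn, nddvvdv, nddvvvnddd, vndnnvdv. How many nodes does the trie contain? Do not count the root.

Trace insertions, counting only characters that open a new branch:
  "vnndddddnn" → 10 new (v, n, n, d, d, d, d, d, n, n)
  "vddvnnvn" → prefix "v" already present; 7 new (d, d, v, n, n, v, n)
  "nddvvdd" → 7 new (n, d, d, v, v, d, d)
  "nddvvndn" → prefix "nddvv" already present; 3 new (n, d, n)
  "vnnnnndndn" → prefix "vnn" already present; 7 new (n, n, n, d, n, d, n)
  "nddvvd" → prefix "nddvvd" already present; 0 new (none)
  "vdvvn" → prefix "vd" already present; 3 new (v, v, n)
  "vdndddd" → prefix "vd" already present; 5 new (n, d, d, d, d)
  "nddvvn" → prefix "nddvvn" already present; 0 new (none)
  "nddvvdv" → prefix "nddvvd" already present; 1 new (v)
  "nddvvvnddd" → prefix "nddvv" already present; 5 new (v, n, d, d, d)
  "vndnnvdv" → prefix "vn" already present; 6 new (d, n, n, v, d, v)
Total nodes = 10 + 7 + 7 + 3 + 7 + 0 + 3 + 5 + 0 + 1 + 5 + 6 = 54

54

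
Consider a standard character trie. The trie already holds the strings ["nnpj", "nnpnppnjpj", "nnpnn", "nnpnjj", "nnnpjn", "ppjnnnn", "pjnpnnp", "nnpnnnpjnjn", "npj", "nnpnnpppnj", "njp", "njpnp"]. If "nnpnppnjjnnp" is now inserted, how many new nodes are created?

4

Walking "nnpnppnjjnnp" from the root, the first 8 characters ("nnpnppnj") follow existing edges; "j" is the first miss.
So 12 − 8 = 4 new nodes.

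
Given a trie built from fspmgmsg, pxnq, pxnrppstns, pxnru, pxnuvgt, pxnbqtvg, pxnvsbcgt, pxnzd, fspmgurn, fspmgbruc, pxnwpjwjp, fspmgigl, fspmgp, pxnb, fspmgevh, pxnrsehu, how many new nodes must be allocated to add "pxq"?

Walking "pxq" from the root, the first 2 characters ("px") follow existing edges; "q" is the first miss.
So 3 − 2 = 1 new nodes.

1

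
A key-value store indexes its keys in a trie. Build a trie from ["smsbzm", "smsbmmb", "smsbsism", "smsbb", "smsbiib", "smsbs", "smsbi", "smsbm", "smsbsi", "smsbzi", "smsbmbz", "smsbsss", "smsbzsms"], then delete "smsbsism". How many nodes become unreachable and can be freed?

2

A node on "smsbsism"'s path can go only if nothing else ends at it or branches off below it.
The suffix "sm" (2 nodes) is used only by "smsbsism"; "smsbsi" is itself a stored word, so pruning stops there.
Nodes removed: 2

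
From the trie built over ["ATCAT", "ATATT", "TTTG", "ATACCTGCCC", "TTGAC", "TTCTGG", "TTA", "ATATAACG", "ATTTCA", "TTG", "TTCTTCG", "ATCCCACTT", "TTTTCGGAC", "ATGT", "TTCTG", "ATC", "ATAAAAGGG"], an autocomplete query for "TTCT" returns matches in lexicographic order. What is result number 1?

TTCTG

Words with prefix "TTCT", in lexicographic order: "TTCTG", "TTCTGG", "TTCTTCG"
The 1st is TTCTG.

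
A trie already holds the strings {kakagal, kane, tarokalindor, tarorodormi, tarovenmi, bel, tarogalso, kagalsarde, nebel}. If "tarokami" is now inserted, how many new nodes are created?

2

The longest prefix of "tarokami" already in the trie is "taroka" (length 6).
Each of the 2 remaining characters creates one node.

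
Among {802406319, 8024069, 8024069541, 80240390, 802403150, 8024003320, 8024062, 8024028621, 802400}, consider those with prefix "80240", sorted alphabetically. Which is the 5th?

80240390

DFS of the "80240" subtree visits, in order: "802400", "8024003320", "8024028621", "802403150", "80240390", "8024062", "802406319", "8024069", "8024069541"
The 5th is 80240390.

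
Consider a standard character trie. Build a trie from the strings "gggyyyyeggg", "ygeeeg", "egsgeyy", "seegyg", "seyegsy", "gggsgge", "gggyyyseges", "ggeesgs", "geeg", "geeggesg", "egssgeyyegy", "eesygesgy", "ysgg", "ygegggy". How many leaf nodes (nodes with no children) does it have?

13

Leaves are exactly the stored words that no other stored word extends.
Those words: "eesygesgy", "egsgeyy", "egssgeyyegy", "geeggesg", "ggeesgs", "gggsgge", "gggyyyseges", "gggyyyyeggg", "seegyg", "seyegsy", "ygeeeg", "ygegggy", "ysgg"
Leaf count: 13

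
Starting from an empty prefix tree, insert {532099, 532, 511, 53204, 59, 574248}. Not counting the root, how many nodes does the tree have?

For each word, the new-node count is its length minus the longest prefix already in the trie:
  "532099" → 6 new (5, 3, 2, 0, 9, 9)
  "532" → prefix "532" already present; 0 new (none)
  "511" → prefix "5" already present; 2 new (1, 1)
  "53204" → prefix "5320" already present; 1 new (4)
  "59" → prefix "5" already present; 1 new (9)
  "574248" → prefix "5" already present; 5 new (7, 4, 2, 4, 8)
Total nodes = 6 + 0 + 2 + 1 + 1 + 5 = 15

15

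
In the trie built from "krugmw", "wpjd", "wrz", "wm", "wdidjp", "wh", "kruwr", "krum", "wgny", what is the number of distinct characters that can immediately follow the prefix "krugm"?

1

Walk "krugm" from the root, arriving at one node.
Distinct next characters after "krugm": w.
That node has 1 child edge.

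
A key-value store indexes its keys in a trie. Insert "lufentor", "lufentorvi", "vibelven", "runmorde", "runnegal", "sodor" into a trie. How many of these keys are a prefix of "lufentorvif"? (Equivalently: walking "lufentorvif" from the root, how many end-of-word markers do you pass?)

Walk "lufentorvif" from the root; an end-of-word marker is hit whenever a stored word is a prefix of "lufentorvif".
Prefixes of the query that are stored words: "lufentor", "lufentorvi"
Count: 2

2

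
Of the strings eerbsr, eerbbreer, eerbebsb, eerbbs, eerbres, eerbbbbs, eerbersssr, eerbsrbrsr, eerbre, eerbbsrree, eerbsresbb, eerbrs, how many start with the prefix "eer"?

12

Traverse to the node for "eer", then collect every word in that subtree.
Matches: "eerbbbbs", "eerbbreer", "eerbbs", "eerbbsrree", "eerbebsb", "eerbersssr", "eerbre", "eerbres", "eerbrs", "eerbsr", "eerbsrbrsr", "eerbsresbb"
Count: 12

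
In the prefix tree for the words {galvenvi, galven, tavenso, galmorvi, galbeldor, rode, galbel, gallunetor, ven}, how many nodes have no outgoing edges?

7

A leaf is a node with no children — equivalently, the end of a word that is not a proper prefix of any other stored word.
Those words: "galbeldor", "gallunetor", "galmorvi", "galvenvi", "rode", "tavenso", "ven"
Leaf count: 7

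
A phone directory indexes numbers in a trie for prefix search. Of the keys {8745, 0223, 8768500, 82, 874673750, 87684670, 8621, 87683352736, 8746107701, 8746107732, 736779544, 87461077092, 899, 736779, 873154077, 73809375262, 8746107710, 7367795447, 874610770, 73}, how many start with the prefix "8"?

14

Walk to "8"; the words in its subtree are exactly those with that prefix.
Words under "8": 82, 8621, 873154077, 8745, 874610770, 8746107701, 87461077092, 8746107710, 8746107732, 874673750, 87683352736, 87684670, 8768500, 899
Count: 14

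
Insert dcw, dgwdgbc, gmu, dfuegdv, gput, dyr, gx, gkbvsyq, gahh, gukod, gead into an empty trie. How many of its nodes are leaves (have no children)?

A leaf is a node with no children — equivalently, the end of a word that is not a proper prefix of any other stored word.
Those words: "dcw", "dfuegdv", "dgwdgbc", "dyr", "gahh", "gead", "gkbvsyq", "gmu", "gput", "gukod", "gx"
Leaf count: 11

11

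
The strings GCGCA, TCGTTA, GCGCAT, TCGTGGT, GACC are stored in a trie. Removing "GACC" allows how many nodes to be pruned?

After clearing the end-marker at "GACC", prune upward until reaching a node still needed by another word.
The suffix "ACC" (3 nodes) is used only by "GACC"; the node for "G" still has the child "C", so pruning stops there.
Nodes removed: 3

3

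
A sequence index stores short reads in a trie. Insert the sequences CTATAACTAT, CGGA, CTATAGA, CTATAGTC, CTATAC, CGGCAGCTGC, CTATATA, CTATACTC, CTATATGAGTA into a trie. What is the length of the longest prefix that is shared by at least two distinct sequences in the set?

Equivalently: take the maximum, over all pairs, of their longest common prefix length.
"CTATAC" and "CTATACTC" agree on "CTATAC" (6 characters) before diverging; nothing deeper is shared.
Longest shared-prefix length: 6

6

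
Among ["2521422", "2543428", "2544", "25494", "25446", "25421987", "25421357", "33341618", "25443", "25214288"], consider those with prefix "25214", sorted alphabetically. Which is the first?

2521422

Words with prefix "25214", in lexicographic order: "2521422", "25214288"
The 1st is 2521422.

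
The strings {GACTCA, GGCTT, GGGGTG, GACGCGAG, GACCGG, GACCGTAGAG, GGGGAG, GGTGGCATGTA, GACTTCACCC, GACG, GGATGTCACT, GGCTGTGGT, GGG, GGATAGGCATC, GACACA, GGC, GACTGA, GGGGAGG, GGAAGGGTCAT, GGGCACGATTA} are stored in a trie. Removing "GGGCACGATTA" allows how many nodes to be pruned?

8

Walk "GGGCACGATTA" from the leaf back toward the root, removing each node that no remaining word uses.
The suffix "CACGATTA" (8 nodes) is used only by "GGGCACGATTA"; the node for "GGG" still has the child "G", so pruning stops there.
Nodes removed: 8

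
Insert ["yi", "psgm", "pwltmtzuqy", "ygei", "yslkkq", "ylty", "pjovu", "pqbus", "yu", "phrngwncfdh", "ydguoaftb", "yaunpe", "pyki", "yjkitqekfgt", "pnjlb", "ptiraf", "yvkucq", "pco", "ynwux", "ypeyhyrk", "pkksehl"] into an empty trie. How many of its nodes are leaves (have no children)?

21

Leaves are exactly the stored words that no other stored word extends.
Those words: "pco", "phrngwncfdh", "pjovu", "pkksehl", "pnjlb", "pqbus", "psgm", "ptiraf", "pwltmtzuqy", "pyki", "yaunpe", "ydguoaftb", "ygei", "yi", "yjkitqekfgt", "ylty", "ynwux", "ypeyhyrk", "yslkkq", "yu", "yvkucq"
Leaf count: 21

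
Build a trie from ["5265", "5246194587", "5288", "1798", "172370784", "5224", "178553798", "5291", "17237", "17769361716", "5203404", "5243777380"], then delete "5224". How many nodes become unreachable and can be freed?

2

Walk "5224" from the leaf back toward the root, removing each node that no remaining word uses.
The suffix "24" (2 nodes) is used only by "5224"; the node for "52" still has the child "6", so pruning stops there.
Nodes removed: 2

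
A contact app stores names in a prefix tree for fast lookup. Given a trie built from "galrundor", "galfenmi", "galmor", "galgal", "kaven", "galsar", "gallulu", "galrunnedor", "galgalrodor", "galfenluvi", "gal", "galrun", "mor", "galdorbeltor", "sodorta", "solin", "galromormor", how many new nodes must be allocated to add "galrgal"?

"galr" is already a path in the trie; the remaining "gal" must be added.
New nodes needed: |"galrgal"| − 4 = 7 − 4 = 3.

3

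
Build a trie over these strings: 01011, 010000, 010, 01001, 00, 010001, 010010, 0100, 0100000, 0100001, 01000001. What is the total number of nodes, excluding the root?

15

For each word, the new-node count is its length minus the longest prefix already in the trie:
  "01011" → 5 new (0, 1, 0, 1, 1)
  "010000" → prefix "010" already present; 3 new (0, 0, 0)
  "010" → prefix "010" already present; 0 new (none)
  "01001" → prefix "0100" already present; 1 new (1)
  "00" → prefix "0" already present; 1 new (0)
  "010001" → prefix "01000" already present; 1 new (1)
  "010010" → prefix "01001" already present; 1 new (0)
  "0100" → prefix "0100" already present; 0 new (none)
  "0100000" → prefix "010000" already present; 1 new (0)
  "0100001" → prefix "010000" already present; 1 new (1)
  "01000001" → prefix "0100000" already present; 1 new (1)
Total nodes = 5 + 3 + 0 + 1 + 1 + 1 + 1 + 0 + 1 + 1 + 1 = 15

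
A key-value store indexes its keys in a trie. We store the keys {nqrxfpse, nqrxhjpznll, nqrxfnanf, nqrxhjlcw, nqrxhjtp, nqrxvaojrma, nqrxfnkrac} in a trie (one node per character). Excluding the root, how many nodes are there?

35

Trace insertions, counting only characters that open a new branch:
  "nqrxfpse" → 8 new (n, q, r, x, f, p, s, e)
  "nqrxhjpznll" → prefix "nqrx" already present; 7 new (h, j, p, z, n, l, l)
  "nqrxfnanf" → prefix "nqrxf" already present; 4 new (n, a, n, f)
  "nqrxhjlcw" → prefix "nqrxhj" already present; 3 new (l, c, w)
  "nqrxhjtp" → prefix "nqrxhj" already present; 2 new (t, p)
  "nqrxvaojrma" → prefix "nqrx" already present; 7 new (v, a, o, j, r, m, a)
  "nqrxfnkrac" → prefix "nqrxfn" already present; 4 new (k, r, a, c)
Total nodes = 8 + 7 + 4 + 3 + 2 + 7 + 4 = 35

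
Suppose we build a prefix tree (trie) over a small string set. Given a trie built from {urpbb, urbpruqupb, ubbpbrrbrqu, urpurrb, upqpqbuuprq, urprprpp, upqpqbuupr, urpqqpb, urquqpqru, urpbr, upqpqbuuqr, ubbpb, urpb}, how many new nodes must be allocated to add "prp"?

3

No existing word starts with "p", so every character of "prp" needs a new node.
3 − 0 = 3 new nodes.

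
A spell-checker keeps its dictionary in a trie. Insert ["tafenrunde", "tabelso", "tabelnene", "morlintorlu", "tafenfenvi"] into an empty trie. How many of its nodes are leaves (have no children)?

5

Leaves are exactly the stored words that no other stored word extends.
Those words: "morlintorlu", "tabelnene", "tabelso", "tafenfenvi", "tafenrunde"
Leaf count: 5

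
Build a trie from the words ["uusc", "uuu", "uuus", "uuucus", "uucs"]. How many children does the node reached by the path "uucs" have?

Follow the path "uucs" to its node, then look at its outgoing edges.
No stored string extends past "uucs".
That node has 0 child edges.

0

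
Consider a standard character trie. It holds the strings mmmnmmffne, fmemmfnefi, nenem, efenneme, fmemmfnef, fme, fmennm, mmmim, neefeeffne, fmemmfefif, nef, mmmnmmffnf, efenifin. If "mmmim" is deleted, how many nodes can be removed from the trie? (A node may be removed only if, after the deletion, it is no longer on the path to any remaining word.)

2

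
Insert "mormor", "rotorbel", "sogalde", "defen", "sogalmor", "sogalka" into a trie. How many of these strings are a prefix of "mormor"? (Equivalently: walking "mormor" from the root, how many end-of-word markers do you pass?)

Walk "mormor" from the root; an end-of-word marker is hit whenever a stored word is a prefix of "mormor".
Prefixes of the query that are stored words: "mormor"
Count: 1

1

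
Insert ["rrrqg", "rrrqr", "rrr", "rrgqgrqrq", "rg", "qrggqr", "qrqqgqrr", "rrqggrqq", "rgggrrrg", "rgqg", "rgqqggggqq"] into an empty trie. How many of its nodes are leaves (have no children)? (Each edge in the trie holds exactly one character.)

Leaves are exactly the stored words that no other stored word extends.
Those words: "qrggqr", "qrqqgqrr", "rgggrrrg", "rgqg", "rgqqggggqq", "rrgqgrqrq", "rrqggrqq", "rrrqg", "rrrqr"
Leaf count: 9

9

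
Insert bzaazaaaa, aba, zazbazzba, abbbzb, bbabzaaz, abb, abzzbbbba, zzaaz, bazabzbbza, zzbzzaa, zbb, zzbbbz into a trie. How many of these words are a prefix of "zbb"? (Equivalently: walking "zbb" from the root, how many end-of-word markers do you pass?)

Traverse "zbb" character by character; count nodes along the way that are marked as word ends.
Prefixes of the query that are stored words: "zbb"
Count: 1

1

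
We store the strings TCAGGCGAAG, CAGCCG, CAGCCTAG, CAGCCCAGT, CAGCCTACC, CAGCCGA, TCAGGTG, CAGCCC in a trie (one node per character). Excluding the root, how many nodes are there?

Count nodes per top-level branch (shared prefixes stored once):
  'C'-branch (CAGCCC, CAGCCCAGT, CAGCCG, CAGCCGA, CAGCCTACC, CAGCCTAG): 16 nodes
  'T'-branch (TCAGGCGAAG, TCAGGTG): 12 nodes
Sum: 28

28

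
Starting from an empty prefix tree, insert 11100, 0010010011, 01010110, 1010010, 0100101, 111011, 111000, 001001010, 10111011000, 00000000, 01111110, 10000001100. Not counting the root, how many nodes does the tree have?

66

Trace insertions, counting only characters that open a new branch:
  "11100" → 5 new (1, 1, 1, 0, 0)
  "0010010011" → 10 new (0, 0, 1, 0, 0, 1, 0, 0, 1, 1)
  "01010110" → prefix "0" already present; 7 new (1, 0, 1, 0, 1, 1, 0)
  "1010010" → prefix "1" already present; 6 new (0, 1, 0, 0, 1, 0)
  "0100101" → prefix "010" already present; 4 new (0, 1, 0, 1)
  "111011" → prefix "1110" already present; 2 new (1, 1)
  "111000" → prefix "11100" already present; 1 new (0)
  "001001010" → prefix "0010010" already present; 2 new (1, 0)
  "10111011000" → prefix "101" already present; 8 new (1, 1, 0, 1, 1, 0, 0, 0)
  "00000000" → prefix "00" already present; 6 new (0, 0, 0, 0, 0, 0)
  "01111110" → prefix "01" already present; 6 new (1, 1, 1, 1, 1, 0)
  "10000001100" → prefix "10" already present; 9 new (0, 0, 0, 0, 0, 1, 1, 0, 0)
Total nodes = 5 + 10 + 7 + 6 + 4 + 2 + 1 + 2 + 8 + 6 + 6 + 9 = 66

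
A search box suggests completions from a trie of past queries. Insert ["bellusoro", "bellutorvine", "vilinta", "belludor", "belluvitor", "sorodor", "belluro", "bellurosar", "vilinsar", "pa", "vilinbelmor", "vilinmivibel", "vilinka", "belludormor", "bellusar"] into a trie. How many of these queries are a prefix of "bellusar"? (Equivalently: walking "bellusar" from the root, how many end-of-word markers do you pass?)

1

Check each prefix of "bellusar" against the stored set — each match is an end-marker on the path.
Prefixes of the query that are stored words: "bellusar"
Count: 1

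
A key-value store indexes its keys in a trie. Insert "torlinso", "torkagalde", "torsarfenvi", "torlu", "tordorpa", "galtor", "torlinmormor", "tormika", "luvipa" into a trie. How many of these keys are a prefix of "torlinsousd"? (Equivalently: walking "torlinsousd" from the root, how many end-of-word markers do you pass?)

Walk "torlinsousd" from the root; an end-of-word marker is hit whenever a stored word is a prefix of "torlinsousd".
Prefixes of the query that are stored words: "torlinso"
Count: 1

1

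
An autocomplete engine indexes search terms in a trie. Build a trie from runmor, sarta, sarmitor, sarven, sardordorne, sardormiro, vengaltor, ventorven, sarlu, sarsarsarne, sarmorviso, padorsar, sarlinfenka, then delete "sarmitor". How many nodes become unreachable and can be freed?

4

After clearing the end-marker at "sarmitor", prune upward until reaching a node still needed by another word.
The suffix "itor" (4 nodes) is used only by "sarmitor"; the node for "sarm" still has the child "o", so pruning stops there.
Nodes removed: 4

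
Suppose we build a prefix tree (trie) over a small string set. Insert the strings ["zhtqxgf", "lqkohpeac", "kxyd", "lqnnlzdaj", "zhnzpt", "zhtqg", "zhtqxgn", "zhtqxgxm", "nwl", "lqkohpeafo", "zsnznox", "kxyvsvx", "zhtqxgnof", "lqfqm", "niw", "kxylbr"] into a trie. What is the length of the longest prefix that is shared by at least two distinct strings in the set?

8

Equivalently: take the maximum, over all pairs, of their longest common prefix length.
"lqkohpeac" and "lqkohpeafo" agree on "lqkohpea" (8 characters) before diverging; nothing deeper is shared.
Longest shared-prefix length: 8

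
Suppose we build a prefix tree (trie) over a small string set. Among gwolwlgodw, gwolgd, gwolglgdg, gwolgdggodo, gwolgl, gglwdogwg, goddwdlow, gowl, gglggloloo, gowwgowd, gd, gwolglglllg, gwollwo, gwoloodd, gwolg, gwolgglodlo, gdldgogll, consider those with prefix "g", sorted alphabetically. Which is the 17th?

Filter for "g…" and sort: "gd", "gdldgogll", "gglggloloo", "gglwdogwg", "goddwdlow", "gowl", "gowwgowd", "gwolg", "gwolgd", "gwolgdggodo", "gwolgglodlo", "gwolgl", "gwolglgdg", "gwolglglllg", "gwollwo", "gwoloodd", "gwolwlgodw"
Position 17: gwolwlgodw

gwolwlgodw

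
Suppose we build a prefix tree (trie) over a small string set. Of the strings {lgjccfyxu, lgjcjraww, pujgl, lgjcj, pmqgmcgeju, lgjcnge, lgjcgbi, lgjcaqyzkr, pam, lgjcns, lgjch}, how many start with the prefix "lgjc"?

8

Traverse to the node for "lgjc", then collect every word in that subtree.
Words under "lgjc": lgjcaqyzkr, lgjccfyxu, lgjcgbi, lgjch, lgjcj, lgjcjraww, lgjcnge, lgjcns
Count: 8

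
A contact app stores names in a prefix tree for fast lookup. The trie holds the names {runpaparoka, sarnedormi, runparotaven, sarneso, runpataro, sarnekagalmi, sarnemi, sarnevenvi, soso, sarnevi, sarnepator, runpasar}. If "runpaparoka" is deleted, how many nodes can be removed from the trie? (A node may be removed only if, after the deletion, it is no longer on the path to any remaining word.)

6

Walk "runpaparoka" from the leaf back toward the root, removing each node that no remaining word uses.
The suffix "paroka" (6 nodes) is used only by "runpaparoka"; the node for "runpa" still has the child "r", so pruning stops there.
Nodes removed: 6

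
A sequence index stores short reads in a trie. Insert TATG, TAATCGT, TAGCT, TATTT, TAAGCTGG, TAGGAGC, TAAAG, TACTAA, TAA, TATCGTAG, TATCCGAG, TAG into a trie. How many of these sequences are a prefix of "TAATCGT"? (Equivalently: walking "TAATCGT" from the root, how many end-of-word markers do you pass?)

2

Walk "TAATCGT" from the root; an end-of-word marker is hit whenever a stored word is a prefix of "TAATCGT".
Prefixes of the query that are stored words: "TAA", "TAATCGT"
Count: 2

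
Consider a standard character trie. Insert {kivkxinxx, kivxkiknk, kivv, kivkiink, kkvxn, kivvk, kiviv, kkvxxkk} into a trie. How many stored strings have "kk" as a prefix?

2

Traverse to the node for "kk", then collect every word in that subtree.
Matches: "kkvxn", "kkvxxkk"
Count: 2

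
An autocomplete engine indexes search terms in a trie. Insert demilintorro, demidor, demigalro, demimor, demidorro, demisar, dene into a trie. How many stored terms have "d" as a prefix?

7

Walk to "d"; the words in its subtree are exactly those with that prefix.
Words under "d": demidor, demidorro, demigalro, demilintorro, demimor, demisar, dene
Count: 7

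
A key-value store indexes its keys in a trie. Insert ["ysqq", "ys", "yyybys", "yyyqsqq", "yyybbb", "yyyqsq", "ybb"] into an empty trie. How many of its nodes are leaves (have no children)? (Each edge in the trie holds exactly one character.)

5

A leaf is a node with no children — equivalently, the end of a word that is not a proper prefix of any other stored word.
Those words: "ybb", "ysqq", "yyybbb", "yyybys", "yyyqsqq"
Leaf count: 5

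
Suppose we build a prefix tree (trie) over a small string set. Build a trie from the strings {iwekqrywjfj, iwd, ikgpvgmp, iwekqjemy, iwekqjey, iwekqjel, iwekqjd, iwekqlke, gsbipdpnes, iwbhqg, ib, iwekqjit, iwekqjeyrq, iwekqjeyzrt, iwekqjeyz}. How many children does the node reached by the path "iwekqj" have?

3

Follow the path "iwekqj" to its node, then look at its outgoing edges.
Distinct next characters after "iwekqj": d, e, i.
That node has 3 child edges.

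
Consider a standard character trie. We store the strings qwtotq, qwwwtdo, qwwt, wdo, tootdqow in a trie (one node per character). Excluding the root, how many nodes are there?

For each word, the new-node count is its length minus the longest prefix already in the trie:
  "qwtotq" → 6 new (q, w, t, o, t, q)
  "qwwwtdo" → prefix "qw" already present; 5 new (w, w, t, d, o)
  "qwwt" → prefix "qww" already present; 1 new (t)
  "wdo" → 3 new (w, d, o)
  "tootdqow" → 8 new (t, o, o, t, d, q, o, w)
Total nodes = 6 + 5 + 1 + 3 + 8 = 23

23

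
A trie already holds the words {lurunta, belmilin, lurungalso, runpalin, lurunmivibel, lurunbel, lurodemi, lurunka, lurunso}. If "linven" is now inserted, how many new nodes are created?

5

"l" is already a path in the trie; the remaining "inven" must be added.
New nodes needed: |"linven"| − 1 = 6 − 1 = 5.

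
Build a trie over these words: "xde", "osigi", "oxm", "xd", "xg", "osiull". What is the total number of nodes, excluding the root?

Trace insertions, counting only characters that open a new branch:
  "xde" → 3 new (x, d, e)
  "osigi" → 5 new (o, s, i, g, i)
  "oxm" → prefix "o" already present; 2 new (x, m)
  "xd" → prefix "xd" already present; 0 new (none)
  "xg" → prefix "x" already present; 1 new (g)
  "osiull" → prefix "osi" already present; 3 new (u, l, l)
Total nodes = 3 + 5 + 2 + 0 + 1 + 3 = 14

14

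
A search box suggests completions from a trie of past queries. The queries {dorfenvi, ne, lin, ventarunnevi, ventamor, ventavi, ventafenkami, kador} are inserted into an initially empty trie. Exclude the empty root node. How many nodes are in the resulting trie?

42

Insert word by word; a character creates a node only if that edge doesn't already exist:
  "dorfenvi" → 8 new (d, o, r, f, e, n, v, i)
  "ne" → 2 new (n, e)
  "lin" → 3 new (l, i, n)
  "ventarunnevi" → 12 new (v, e, n, t, a, r, u, n, n, e, v, i)
  "ventamor" → prefix "venta" already present; 3 new (m, o, r)
  "ventavi" → prefix "venta" already present; 2 new (v, i)
  "ventafenkami" → prefix "venta" already present; 7 new (f, e, n, k, a, m, i)
  "kador" → 5 new (k, a, d, o, r)
Total nodes = 8 + 2 + 3 + 12 + 3 + 2 + 7 + 5 = 42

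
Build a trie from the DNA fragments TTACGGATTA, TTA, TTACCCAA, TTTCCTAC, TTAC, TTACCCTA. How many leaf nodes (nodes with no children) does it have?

Leaves are exactly the stored words that no other stored word extends.
Those words: "TTACCCAA", "TTACCCTA", "TTACGGATTA", "TTTCCTAC"
Leaf count: 4

4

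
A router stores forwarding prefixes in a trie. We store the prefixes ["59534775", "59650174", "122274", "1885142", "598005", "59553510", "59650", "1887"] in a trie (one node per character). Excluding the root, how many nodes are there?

Trie structure (* marks end of a word):
(root)
├─ 1
│  ├─ 2
│  │  └─ 2
│  │     └─ 2
│  │        └─ 7
│  │           └─ 4 *
│  └─ 8
│     └─ 8
│        ├─ 5
│        │  └─ 1
│        │     └─ 4
│        │        └─ 2 *
│        └─ 7 *
└─ 5
   └─ 9
      ├─ 5
      │  ├─ 3
      │  │  └─ 4
      │  │     └─ 7
      │  │        └─ 7
      │  │           └─ 5 *
      │  └─ 5
      │     └─ 3
      │        └─ 5
      │           └─ 1
      │              └─ 0 *
      ├─ 6
      │  └─ 5
      │     └─ 0 *
      │        └─ 1
      │           └─ 7
      │              └─ 4 *
      └─ 8
         └─ 0
            └─ 0
               └─ 5 *
Counting every labelled node above: 36.

36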